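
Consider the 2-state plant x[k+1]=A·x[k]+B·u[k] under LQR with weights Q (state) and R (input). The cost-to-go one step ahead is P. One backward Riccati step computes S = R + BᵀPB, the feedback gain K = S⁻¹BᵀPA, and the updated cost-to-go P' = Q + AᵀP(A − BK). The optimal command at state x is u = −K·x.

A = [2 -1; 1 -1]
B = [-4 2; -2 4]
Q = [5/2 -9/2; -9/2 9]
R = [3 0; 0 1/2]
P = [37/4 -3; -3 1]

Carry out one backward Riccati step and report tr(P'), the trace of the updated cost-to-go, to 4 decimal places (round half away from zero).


12.2261

BᵀP = [-31.0000 10.0000; 6.5000 -2.0000]
S = R + BᵀPB = [3 0; 0 1/2] + [104.0000 -22.0000; -22.0000 5.0000] = [107.0000 -22.0000; -22.0000 5.5000]
BᵀPA = [-52.0000 21.0000; 11.0000 -4.5000]
K = S⁻¹·BᵀPA = [-0.4211 0.1579; 0.3158 -0.1866]
A−BK = [-0.3158 0.0048; -1.1053 0.0622]
AᵀP(A−BK) = [0.6316 -0.2368; -0.2368 0.0945]
P' = Q + AᵀP(A−BK) = [3.1316 -4.7368; -4.7368 9.0945]
tr(P') = 12.2261


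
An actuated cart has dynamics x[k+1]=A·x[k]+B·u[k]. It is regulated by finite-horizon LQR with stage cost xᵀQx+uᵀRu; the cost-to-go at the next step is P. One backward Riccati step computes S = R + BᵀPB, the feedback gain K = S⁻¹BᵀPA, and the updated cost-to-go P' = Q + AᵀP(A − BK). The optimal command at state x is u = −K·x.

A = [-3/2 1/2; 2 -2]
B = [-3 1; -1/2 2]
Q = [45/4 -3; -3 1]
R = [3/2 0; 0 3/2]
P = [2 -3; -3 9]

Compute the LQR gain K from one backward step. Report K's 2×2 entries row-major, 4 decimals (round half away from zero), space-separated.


BᵀP = [-4.5000 4.5000; -4.0000 15.0000]
S = R + BᵀPB = [3/2 0; 0 3/2] + [11.2500 4.5000; 4.5000 26.0000] = [12.7500 4.5000; 4.5000 27.5000]
BᵀPA = [15.7500 -11.2500; 36.0000 -32.0000]
K = S⁻¹·BᵀPA = [0.8207 -0.5006; 1.1748 -1.0817]
A−BK = [-0.2128 0.0800; 0.0607 -0.0868]
AᵀP(A−BK) = [3.2818 -2.6740; -2.6740 2.2534]
P' = Q + AᵀP(A−BK) = [14.5318 -5.6740; -5.6740 3.2534]
tr(P') = 17.7852

0.8207 -0.5006 1.1748 -1.0817


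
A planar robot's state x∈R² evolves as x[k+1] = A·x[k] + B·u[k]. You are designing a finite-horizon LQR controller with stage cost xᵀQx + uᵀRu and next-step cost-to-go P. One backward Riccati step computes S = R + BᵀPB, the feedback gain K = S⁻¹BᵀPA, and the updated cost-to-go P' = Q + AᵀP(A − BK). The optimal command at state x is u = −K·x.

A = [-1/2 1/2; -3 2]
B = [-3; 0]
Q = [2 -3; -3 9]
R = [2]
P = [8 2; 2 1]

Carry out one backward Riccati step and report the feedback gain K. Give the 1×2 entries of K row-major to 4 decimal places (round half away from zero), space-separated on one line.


0.4054 -0.3243

BᵀP = [-24.0000 -6.0000]
S = R + BᵀPB = [2] + [72.0000] = [74.0000]
BᵀPA = [30.0000 -24.0000]
K = S⁻¹·BᵀPA = [0.4054 -0.3243]
A−BK = [0.7162 -0.4730; -3.0000 2.0000]
AᵀP(A−BK) = [4.8378 -3.2703; -3.2703 2.2162]
P' = Q + AᵀP(A−BK) = [6.8378 -6.2703; -6.2703 11.2162]
tr(P') = 18.0541


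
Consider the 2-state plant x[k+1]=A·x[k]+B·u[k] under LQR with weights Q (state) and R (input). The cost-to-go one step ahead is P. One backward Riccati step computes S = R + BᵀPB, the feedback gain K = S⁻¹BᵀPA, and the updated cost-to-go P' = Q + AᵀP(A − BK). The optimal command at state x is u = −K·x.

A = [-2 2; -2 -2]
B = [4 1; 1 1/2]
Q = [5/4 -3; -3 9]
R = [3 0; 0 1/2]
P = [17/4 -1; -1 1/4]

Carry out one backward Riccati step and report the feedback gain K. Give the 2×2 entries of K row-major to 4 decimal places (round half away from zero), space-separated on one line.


-0.2928 0.4790 -0.4234 0.6517

BᵀP = [16.0000 -3.7500; 3.7500 -0.8750]
S = R + BᵀPB = [3 0; 0 1/2] + [60.2500 14.1250; 14.1250 3.3125] = [63.2500 14.1250; 14.1250 3.8125]
BᵀPA = [-24.5000 39.5000; -5.7500 9.2500]
K = S⁻¹·BᵀPA = [-0.2928 0.4790; -0.4234 0.6517]
A−BK = [-0.4054 -0.5676; -1.4955 -2.8048]
AᵀP(A−BK) = [0.3919 -0.5180; -0.5180 1.0526]
P' = Q + AᵀP(A−BK) = [1.6419 -3.5180; -3.5180 10.0526]
tr(P') = 11.6944


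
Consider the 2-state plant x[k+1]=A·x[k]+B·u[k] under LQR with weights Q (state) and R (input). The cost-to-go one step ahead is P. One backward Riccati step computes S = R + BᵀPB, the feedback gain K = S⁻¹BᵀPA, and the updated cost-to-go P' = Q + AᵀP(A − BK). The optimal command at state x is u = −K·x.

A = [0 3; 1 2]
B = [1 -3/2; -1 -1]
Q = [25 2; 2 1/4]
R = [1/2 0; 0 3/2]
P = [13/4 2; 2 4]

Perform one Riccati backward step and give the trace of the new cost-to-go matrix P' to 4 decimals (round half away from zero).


BᵀP = [1.2500 -2.0000; -6.8750 -7.0000]
S = R + BᵀPB = [1/2 0; 0 3/2] + [3.2500 0.1250; 0.1250 17.3125] = [3.7500 0.1250; 0.1250 18.8125]
BᵀPA = [-2.0000 -0.2500; -7.0000 -34.6250]
K = S⁻¹·BᵀPA = [-0.5210 -0.0053; -0.3686 -1.8405]
A−BK = [-0.0319 0.2446; 0.1103 0.1542]
AᵀP(A−BK) = [0.3775 1.1059; 1.1059 5.5215]
P' = Q + AᵀP(A−BK) = [25.3775 3.1059; 3.1059 5.7715]
tr(P') = 31.1490

31.1490


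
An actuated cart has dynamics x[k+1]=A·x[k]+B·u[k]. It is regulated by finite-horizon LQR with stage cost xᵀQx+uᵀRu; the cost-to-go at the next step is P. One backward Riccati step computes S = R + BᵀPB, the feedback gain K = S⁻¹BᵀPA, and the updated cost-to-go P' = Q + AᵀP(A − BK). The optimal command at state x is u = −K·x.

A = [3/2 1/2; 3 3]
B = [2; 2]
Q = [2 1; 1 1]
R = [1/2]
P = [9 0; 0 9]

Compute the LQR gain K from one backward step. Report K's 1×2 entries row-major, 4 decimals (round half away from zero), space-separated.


BᵀP = [18.0000 18.0000]
S = R + BᵀPB = [1/2] + [72.0000] = [72.5000]
BᵀPA = [81.0000 63.0000]
K = S⁻¹·BᵀPA = [1.1172 0.8690]
A−BK = [-0.7345 -1.2379; 0.7655 1.2621]
AᵀP(A−BK) = [10.7534 17.3638; 17.3638 28.5052]
P' = Q + AᵀP(A−BK) = [12.7534 18.3638; 18.3638 29.5052]
tr(P') = 42.2586

1.1172 0.8690


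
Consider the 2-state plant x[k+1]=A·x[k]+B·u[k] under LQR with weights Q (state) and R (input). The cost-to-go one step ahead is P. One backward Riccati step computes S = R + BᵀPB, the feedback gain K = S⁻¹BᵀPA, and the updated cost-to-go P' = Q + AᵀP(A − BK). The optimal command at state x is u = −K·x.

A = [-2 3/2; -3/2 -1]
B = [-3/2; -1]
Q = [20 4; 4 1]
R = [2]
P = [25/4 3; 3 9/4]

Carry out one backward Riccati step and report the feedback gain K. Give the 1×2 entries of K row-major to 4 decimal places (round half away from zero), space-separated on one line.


1.2769 -0.4325

BᵀP = [-12.3750 -6.7500]
S = R + BᵀPB = [2] + [25.3125] = [27.3125]
BᵀPA = [34.8750 -11.8125]
K = S⁻¹·BᵀPA = [1.2769 -0.4325]
A−BK = [-0.0847 0.8513; -0.2231 -1.4325]
AᵀP(A−BK) = [3.5310 -1.0418; -1.0418 2.2037]
P' = Q + AᵀP(A−BK) = [23.5310 2.9582; 2.9582 3.2037]
tr(P') = 26.7347


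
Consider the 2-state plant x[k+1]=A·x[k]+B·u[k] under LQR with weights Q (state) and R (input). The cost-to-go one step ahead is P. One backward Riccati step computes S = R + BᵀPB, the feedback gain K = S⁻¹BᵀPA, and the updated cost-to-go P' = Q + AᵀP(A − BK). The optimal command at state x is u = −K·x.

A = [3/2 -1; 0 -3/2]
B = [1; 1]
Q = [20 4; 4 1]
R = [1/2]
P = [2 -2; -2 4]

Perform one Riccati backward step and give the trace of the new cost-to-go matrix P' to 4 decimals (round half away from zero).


26.9000

BᵀP = [0.0000 2.0000]
S = R + BᵀPB = [1/2] + [2.0000] = [2.5000]
BᵀPA = [0.0000 -3.0000]
K = S⁻¹·BᵀPA = [0.0000 -1.2000]
A−BK = [1.5000 0.2000; 0.0000 -0.3000]
AᵀP(A−BK) = [4.5000 1.5000; 1.5000 1.4000]
P' = Q + AᵀP(A−BK) = [24.5000 5.5000; 5.5000 2.4000]
tr(P') = 26.9000


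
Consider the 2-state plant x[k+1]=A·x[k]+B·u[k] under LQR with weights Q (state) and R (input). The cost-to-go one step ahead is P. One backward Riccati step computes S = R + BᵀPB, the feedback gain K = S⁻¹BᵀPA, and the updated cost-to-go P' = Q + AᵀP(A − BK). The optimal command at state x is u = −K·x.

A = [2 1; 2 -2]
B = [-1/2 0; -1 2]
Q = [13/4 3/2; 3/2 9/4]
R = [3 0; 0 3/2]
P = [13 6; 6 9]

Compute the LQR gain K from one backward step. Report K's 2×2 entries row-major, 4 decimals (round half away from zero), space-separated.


-1.7997 -0.6553 0.4482 -1.0594

BᵀP = [-12.5000 -12.0000; 12.0000 18.0000]
S = R + BᵀPB = [3 0; 0 3/2] + [18.2500 -24.0000; -24.0000 36.0000] = [21.2500 -24.0000; -24.0000 37.5000]
BᵀPA = [-49.0000 11.5000; 60.0000 -24.0000]
K = S⁻¹·BᵀPA = [-1.7997 -0.6553; 0.4482 -1.0594]
A−BK = [1.1002 0.6723; -0.6961 -0.5365]
AᵀP(A−BK) = [20.9236 9.4533; 9.4533 7.1104]
P' = Q + AᵀP(A−BK) = [24.1736 10.9533; 10.9533 9.3604]
tr(P') = 33.5340


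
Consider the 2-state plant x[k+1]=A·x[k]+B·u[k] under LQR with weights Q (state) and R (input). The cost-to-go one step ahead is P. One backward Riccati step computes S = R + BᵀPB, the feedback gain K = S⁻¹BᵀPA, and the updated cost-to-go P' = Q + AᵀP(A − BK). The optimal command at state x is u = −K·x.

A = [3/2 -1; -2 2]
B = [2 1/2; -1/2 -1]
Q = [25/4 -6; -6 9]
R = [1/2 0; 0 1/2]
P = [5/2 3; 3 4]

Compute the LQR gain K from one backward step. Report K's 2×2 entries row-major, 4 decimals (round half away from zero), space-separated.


-0.0755 0.3396 1.0377 -1.1698

BᵀP = [3.5000 4.0000; -1.7500 -2.5000]
S = R + BᵀPB = [1/2 0; 0 1/2] + [5.0000 -2.2500; -2.2500 1.6250] = [5.5000 -2.2500; -2.2500 2.1250]
BᵀPA = [-2.7500 4.5000; 2.3750 -3.2500]
K = S⁻¹·BᵀPA = [-0.0755 0.3396; 1.0377 -1.1698]
A−BK = [1.1321 -1.0943; -1.0000 1.0000]
AᵀP(A−BK) = [0.9528 -1.0377; -1.0377 1.1698]
P' = Q + AᵀP(A−BK) = [7.2028 -7.0377; -7.0377 10.1698]
tr(P') = 17.3726


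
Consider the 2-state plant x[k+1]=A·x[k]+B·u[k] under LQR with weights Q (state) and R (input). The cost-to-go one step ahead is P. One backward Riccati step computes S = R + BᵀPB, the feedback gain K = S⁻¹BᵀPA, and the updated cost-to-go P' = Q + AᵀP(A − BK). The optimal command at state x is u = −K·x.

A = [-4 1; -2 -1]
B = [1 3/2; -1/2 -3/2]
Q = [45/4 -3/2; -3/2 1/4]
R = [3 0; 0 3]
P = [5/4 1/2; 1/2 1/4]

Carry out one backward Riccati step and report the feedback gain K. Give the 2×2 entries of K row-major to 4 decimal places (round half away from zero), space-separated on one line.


BᵀP = [1.0000 0.3750; 1.1250 0.3750]
S = R + BᵀPB = [3 0; 0 3] + [0.8125 0.9375; 0.9375 1.1250] = [3.8125 0.9375; 0.9375 4.1250]
BᵀPA = [-4.7500 0.6250; -5.2500 0.7500]
K = S⁻¹·BᵀPA = [-0.9882 0.1263; -1.0481 0.1531]
A−BK = [-1.4396 0.6440; -4.0663 -0.7072]
AᵀP(A−BK) = [18.8035 -2.0963; -2.0963 0.3062]
P' = Q + AᵀP(A−BK) = [30.0535 -3.5963; -3.5963 0.5562]
tr(P') = 30.6097

-0.9882 0.1263 -1.0481 0.1531


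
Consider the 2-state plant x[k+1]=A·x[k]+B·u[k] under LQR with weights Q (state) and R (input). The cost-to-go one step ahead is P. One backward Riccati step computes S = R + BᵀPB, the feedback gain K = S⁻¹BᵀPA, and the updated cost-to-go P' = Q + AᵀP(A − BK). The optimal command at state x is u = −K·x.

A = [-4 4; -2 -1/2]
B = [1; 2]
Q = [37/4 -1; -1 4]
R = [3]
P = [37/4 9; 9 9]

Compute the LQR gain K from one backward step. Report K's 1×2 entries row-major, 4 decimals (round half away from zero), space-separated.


BᵀP = [27.2500 27.0000]
S = R + BᵀPB = [3] + [81.2500] = [84.2500]
BᵀPA = [-163.0000 95.5000]
K = S⁻¹·BᵀPA = [-1.9347 1.1335]
A−BK = [-2.0653 2.8665; 1.8694 -2.7671]
AᵀP(A−BK) = [12.6409 -8.2344; -8.2344 5.9978]
P' = Q + AᵀP(A−BK) = [21.8909 -9.2344; -9.2344 9.9978]
tr(P') = 31.8887

-1.9347 1.1335


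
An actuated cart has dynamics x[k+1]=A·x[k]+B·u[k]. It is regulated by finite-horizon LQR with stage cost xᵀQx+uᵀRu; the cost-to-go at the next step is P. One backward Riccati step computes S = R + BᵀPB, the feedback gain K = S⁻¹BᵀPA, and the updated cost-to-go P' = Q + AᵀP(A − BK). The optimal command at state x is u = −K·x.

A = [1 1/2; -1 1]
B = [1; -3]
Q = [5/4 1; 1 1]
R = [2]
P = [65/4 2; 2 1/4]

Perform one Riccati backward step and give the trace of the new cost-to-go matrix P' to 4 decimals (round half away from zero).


BᵀP = [10.2500 1.2500]
S = R + BᵀPB = [2] + [6.5000] = [8.5000]
BᵀPA = [9.0000 6.3750]
K = S⁻¹·BᵀPA = [1.0588 0.7500]
A−BK = [-0.0588 -0.2500; 2.1765 3.2500]
AᵀP(A−BK) = [2.9706 2.1250; 2.1250 1.5313]
P' = Q + AᵀP(A−BK) = [4.2206 3.1250; 3.1250 2.5313]
tr(P') = 6.7518

6.7518


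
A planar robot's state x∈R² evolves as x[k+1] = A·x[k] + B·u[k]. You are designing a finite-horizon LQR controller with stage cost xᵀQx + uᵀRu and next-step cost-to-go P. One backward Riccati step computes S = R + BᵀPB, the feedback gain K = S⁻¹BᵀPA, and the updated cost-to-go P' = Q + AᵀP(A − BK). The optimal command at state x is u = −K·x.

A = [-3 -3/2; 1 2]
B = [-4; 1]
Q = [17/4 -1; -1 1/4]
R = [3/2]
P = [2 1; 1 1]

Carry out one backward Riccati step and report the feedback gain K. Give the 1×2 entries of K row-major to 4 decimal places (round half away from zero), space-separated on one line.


BᵀP = [-7.0000 -3.0000]
S = R + BᵀPB = [3/2] + [25.0000] = [26.5000]
BᵀPA = [18.0000 4.5000]
K = S⁻¹·BᵀPA = [0.6792 0.1698]
A−BK = [-0.2830 -0.8208; 0.3208 1.8302]
AᵀP(A−BK) = [0.7736 0.4434; 0.4434 1.7358]
P' = Q + AᵀP(A−BK) = [5.0236 -0.5566; -0.5566 1.9858]
tr(P') = 7.0094

0.6792 0.1698


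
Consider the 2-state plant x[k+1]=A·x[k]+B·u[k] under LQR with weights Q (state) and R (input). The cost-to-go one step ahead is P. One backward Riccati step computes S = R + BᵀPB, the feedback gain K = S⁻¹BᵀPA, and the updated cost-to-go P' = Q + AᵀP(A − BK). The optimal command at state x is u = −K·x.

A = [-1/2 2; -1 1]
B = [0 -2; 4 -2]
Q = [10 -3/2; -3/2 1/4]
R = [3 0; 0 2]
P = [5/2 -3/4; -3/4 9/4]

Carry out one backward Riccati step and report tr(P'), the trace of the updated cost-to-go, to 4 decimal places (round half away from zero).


12.1382

BᵀP = [-3.0000 9.0000; -3.5000 -3.0000]
S = R + BᵀPB = [3 0; 0 2] + [36.0000 -12.0000; -12.0000 13.0000] = [39.0000 -12.0000; -12.0000 15.0000]
BᵀPA = [-7.5000 3.0000; 4.7500 -10.0000]
K = S⁻¹·BᵀPA = [-0.1259 -0.1701; 0.2160 -0.8027]
A−BK = [-0.0680 0.3946; -0.0646 0.0748]
AᵀP(A−BK) = [0.1552 -0.3376; -0.3376 1.7330]
P' = Q + AᵀP(A−BK) = [10.1552 -1.8376; -1.8376 1.9830]
tr(P') = 12.1382


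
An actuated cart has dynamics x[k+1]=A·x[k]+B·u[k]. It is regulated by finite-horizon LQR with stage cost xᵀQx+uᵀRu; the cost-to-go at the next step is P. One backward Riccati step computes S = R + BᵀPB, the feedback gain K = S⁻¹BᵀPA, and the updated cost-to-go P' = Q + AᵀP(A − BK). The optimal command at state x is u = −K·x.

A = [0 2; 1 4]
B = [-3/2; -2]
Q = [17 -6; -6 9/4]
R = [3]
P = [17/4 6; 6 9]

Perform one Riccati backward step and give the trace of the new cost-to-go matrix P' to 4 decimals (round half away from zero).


28.8531

BᵀP = [-18.3750 -27.0000]
S = R + BᵀPB = [3] + [81.5625] = [84.5625]
BᵀPA = [-27.0000 -144.7500]
K = S⁻¹·BᵀPA = [-0.3193 -1.7118]
A−BK = [-0.4789 -0.5676; 0.3614 0.5765]
AᵀP(A−BK) = [0.3792 1.7827; 1.7827 9.2239]
P' = Q + AᵀP(A−BK) = [17.3792 -4.2173; -4.2173 11.4739]
tr(P') = 28.8531


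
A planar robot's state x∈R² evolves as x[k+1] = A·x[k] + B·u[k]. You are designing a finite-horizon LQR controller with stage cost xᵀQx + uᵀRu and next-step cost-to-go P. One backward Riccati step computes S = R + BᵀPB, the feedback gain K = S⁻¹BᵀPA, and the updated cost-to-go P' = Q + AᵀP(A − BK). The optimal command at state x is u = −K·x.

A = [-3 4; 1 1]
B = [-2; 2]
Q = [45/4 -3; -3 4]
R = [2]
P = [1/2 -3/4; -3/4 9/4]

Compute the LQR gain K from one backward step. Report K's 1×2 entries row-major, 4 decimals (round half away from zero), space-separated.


0.7105 -0.2105

BᵀP = [-2.5000 6.0000]
S = R + BᵀPB = [2] + [17.0000] = [19.0000]
BᵀPA = [13.5000 -4.0000]
K = S⁻¹·BᵀPA = [0.7105 -0.2105]
A−BK = [-1.5789 3.5789; -0.4211 1.4211]
AᵀP(A−BK) = [1.6579 -1.6579; -1.6579 3.4079]
P' = Q + AᵀP(A−BK) = [12.9079 -4.6579; -4.6579 7.4079]
tr(P') = 20.3158


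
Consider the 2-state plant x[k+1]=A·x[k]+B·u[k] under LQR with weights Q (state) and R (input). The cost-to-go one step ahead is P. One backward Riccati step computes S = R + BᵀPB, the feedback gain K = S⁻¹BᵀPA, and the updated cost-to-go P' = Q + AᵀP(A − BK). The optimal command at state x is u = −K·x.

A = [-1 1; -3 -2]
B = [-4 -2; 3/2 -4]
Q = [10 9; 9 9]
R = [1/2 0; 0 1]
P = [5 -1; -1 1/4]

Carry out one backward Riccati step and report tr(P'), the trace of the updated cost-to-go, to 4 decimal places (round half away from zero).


BᵀP = [-21.5000 4.3750; -6.0000 1.0000]
S = R + BᵀPB = [1/2 0; 0 1] + [92.5625 25.5000; 25.5000 8.0000] = [93.0625 25.5000; 25.5000 9.0000]
BᵀPA = [8.3750 -30.2500; 3.0000 -8.0000]
K = S⁻¹·BᵀPA = [-0.0060 -0.3644; 0.3504 0.1435]
A−BK = [-0.3233 -0.1705; -1.5896 -0.8795]
AᵀP(A−BK) = [0.2492 0.1211; 0.1211 0.1258]
P' = Q + AᵀP(A−BK) = [10.2492 9.1211; 9.1211 9.1258]
tr(P') = 19.3750

19.3750


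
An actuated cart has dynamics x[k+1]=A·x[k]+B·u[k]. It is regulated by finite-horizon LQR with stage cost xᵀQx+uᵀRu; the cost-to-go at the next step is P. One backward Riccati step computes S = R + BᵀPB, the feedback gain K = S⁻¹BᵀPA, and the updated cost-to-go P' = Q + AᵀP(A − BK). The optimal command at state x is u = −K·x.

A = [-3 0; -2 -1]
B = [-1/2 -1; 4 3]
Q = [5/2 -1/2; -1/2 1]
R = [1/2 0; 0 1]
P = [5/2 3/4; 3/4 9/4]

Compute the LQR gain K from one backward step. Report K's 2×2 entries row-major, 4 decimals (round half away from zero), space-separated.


BᵀP = [1.7500 8.6250; -0.2500 6.0000]
S = R + BᵀPB = [1/2 0; 0 1] + [33.6250 24.1250; 24.1250 18.2500] = [34.1250 24.1250; 24.1250 19.2500]
BᵀPA = [-22.5000 -8.6250; -11.2500 -6.0000]
K = S⁻¹·BᵀPA = [-2.1594 -0.2842; 2.1218 0.0444]
A−BK = [-1.9579 -0.0976; 0.2721 0.0033]
AᵀP(A−BK) = [15.7843 0.8562; 0.8562 0.0657]
P' = Q + AᵀP(A−BK) = [18.2843 0.3562; 0.3562 1.0657]
tr(P') = 19.3500

-2.1594 -0.2842 2.1218 0.0444


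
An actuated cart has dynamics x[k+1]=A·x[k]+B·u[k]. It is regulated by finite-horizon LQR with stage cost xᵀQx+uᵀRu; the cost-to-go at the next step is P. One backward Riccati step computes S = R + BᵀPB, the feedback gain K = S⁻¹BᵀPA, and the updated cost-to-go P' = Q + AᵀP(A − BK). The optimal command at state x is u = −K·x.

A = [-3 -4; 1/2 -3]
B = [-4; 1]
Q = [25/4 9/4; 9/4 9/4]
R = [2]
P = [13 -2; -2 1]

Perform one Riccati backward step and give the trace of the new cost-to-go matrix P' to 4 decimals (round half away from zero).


BᵀP = [-54.0000 9.0000]
S = R + BᵀPB = [2] + [225.0000] = [227.0000]
BᵀPA = [166.5000 189.0000]
K = S⁻¹·BᵀPA = [0.7335 0.8326]
A−BK = [-0.0661 -0.6696; -0.2335 -3.8326]
AᵀP(A−BK) = [1.1256 1.8722; 1.8722 11.6388]
P' = Q + AᵀP(A−BK) = [7.3756 4.1222; 4.1222 13.8888]
tr(P') = 21.2643

21.2643


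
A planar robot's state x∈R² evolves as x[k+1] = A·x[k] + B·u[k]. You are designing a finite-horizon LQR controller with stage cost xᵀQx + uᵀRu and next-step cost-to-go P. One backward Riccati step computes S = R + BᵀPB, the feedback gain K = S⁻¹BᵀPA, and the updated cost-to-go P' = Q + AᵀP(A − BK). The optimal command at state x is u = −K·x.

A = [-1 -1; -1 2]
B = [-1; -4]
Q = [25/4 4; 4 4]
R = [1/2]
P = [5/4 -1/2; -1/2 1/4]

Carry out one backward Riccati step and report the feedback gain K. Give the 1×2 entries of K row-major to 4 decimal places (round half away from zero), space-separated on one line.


-0.1429 -1.0000

BᵀP = [0.7500 -0.5000]
S = R + BᵀPB = [1/2] + [1.2500] = [1.7500]
BᵀPA = [-0.2500 -1.7500]
K = S⁻¹·BᵀPA = [-0.1429 -1.0000]
A−BK = [-1.1429 -2.0000; -1.5714 -2.0000]
AᵀP(A−BK) = [0.4643 1.0000; 1.0000 2.5000]
P' = Q + AᵀP(A−BK) = [6.7143 5.0000; 5.0000 6.5000]
tr(P') = 13.2143


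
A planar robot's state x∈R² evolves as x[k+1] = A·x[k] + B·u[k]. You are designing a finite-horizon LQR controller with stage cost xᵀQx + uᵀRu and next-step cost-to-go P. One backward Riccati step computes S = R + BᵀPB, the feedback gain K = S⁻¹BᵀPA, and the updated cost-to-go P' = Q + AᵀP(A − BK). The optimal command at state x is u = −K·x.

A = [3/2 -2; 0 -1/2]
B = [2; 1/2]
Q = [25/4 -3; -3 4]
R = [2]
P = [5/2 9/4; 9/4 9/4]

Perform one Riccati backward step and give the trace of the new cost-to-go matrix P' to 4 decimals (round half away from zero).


BᵀP = [6.1250 5.6250]
S = R + BᵀPB = [2] + [15.0625] = [17.0625]
BᵀPA = [9.1875 -15.0625]
K = S⁻¹·BᵀPA = [0.5385 -0.8828]
A−BK = [0.4231 -0.2344; -0.2692 -0.0586]
AᵀP(A−BK) = [0.6779 -1.0769; -1.0769 1.7656]
P' = Q + AᵀP(A−BK) = [6.9279 -4.0769; -4.0769 5.7656]
tr(P') = 12.6935

12.6935


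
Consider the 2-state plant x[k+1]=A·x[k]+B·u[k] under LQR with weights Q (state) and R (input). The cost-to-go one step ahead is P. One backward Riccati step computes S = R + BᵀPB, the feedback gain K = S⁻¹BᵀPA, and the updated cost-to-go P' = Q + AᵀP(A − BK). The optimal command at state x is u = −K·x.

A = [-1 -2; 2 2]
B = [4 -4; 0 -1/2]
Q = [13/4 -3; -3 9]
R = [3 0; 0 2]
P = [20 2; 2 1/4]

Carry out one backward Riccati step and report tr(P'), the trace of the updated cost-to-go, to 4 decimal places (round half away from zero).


BᵀP = [80.0000 8.0000; -81.0000 -8.1250]
S = R + BᵀPB = [3 0; 0 2] + [320.0000 -324.0000; -324.0000 328.0625] = [323.0000 -324.0000; -324.0000 330.0625]
BᵀPA = [-64.0000 -144.0000; 64.7500 145.7500]
K = S⁻¹·BᵀPA = [-0.0887 -0.1872; 0.1091 0.2578]
A−BK = [-0.2088 -0.2199; 2.0545 2.1289]
AᵀP(A−BK) = [0.2587 0.3252; 0.3252 0.4657]
P' = Q + AᵀP(A−BK) = [3.5087 -2.6748; -2.6748 9.4657]
tr(P') = 12.9744

12.9744


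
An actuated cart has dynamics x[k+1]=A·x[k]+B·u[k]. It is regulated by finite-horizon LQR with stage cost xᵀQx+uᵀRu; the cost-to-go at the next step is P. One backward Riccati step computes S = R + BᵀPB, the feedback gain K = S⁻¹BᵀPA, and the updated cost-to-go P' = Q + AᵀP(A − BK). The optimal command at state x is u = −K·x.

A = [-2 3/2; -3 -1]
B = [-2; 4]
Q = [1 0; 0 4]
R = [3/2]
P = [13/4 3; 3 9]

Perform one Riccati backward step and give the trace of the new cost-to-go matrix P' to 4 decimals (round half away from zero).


BᵀP = [5.5000 30.0000]
S = R + BᵀPB = [3/2] + [109.0000] = [110.5000]
BᵀPA = [-101.0000 -21.7500]
K = S⁻¹·BᵀPA = [-0.9140 -0.1968]
A−BK = [-3.8281 1.1063; 0.6561 -0.2127]
AᵀP(A−BK) = [37.6833 -10.1301; -10.1301 3.0314]
P' = Q + AᵀP(A−BK) = [38.6833 -10.1301; -10.1301 7.0314]
tr(P') = 45.7146

45.7146


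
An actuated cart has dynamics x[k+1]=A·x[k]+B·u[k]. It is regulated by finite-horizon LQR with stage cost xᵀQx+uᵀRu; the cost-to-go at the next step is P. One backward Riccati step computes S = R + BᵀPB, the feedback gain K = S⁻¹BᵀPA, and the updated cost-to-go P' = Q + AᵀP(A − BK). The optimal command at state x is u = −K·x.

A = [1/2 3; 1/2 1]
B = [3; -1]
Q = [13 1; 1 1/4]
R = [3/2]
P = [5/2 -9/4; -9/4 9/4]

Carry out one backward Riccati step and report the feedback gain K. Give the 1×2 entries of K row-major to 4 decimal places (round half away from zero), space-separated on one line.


0.0094 0.5094

BᵀP = [9.7500 -9.0000]
S = R + BᵀPB = [3/2] + [38.2500] = [39.7500]
BᵀPA = [0.3750 20.2500]
K = S⁻¹·BᵀPA = [0.0094 0.5094]
A−BK = [0.4717 1.4717; 0.5094 1.5094]
AᵀP(A−BK) = [0.0590 0.1840; 0.1840 0.9340]
P' = Q + AᵀP(A−BK) = [13.0590 1.1840; 1.1840 1.1840]
tr(P') = 14.2429


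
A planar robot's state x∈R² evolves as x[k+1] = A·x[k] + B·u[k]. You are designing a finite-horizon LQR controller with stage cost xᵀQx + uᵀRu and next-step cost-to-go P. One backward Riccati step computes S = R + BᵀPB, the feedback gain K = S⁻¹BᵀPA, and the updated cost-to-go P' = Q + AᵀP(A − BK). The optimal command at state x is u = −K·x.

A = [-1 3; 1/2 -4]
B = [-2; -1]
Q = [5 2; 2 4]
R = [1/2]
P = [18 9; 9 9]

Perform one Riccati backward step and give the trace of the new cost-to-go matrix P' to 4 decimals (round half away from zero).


95.6011

BᵀP = [-45.0000 -27.0000]
S = R + BᵀPB = [1/2] + [117.0000] = [117.5000]
BᵀPA = [31.5000 -27.0000]
K = S⁻¹·BᵀPA = [0.2681 -0.2298]
A−BK = [-0.4638 2.5404; 0.7681 -4.2298]
AᵀP(A−BK) = [2.8053 -15.2617; -15.2617 83.7957]
P' = Q + AᵀP(A−BK) = [7.8053 -13.2617; -13.2617 87.7957]
tr(P') = 95.6011


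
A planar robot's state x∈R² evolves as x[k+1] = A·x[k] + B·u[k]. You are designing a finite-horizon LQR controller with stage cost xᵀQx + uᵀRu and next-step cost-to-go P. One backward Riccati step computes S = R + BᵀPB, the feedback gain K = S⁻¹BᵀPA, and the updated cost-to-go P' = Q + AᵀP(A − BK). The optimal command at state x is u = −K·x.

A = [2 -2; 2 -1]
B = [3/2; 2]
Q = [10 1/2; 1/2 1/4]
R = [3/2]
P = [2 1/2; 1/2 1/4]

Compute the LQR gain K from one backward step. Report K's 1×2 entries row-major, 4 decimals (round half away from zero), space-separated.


BᵀP = [4.0000 1.2500]
S = R + BᵀPB = [3/2] + [8.5000] = [10.0000]
BᵀPA = [10.5000 -9.2500]
K = S⁻¹·BᵀPA = [1.0500 -0.9250]
A−BK = [0.4250 -0.6125; -0.1000 0.8500]
AᵀP(A−BK) = [1.9750 -1.7875; -1.7875 1.6938]
P' = Q + AᵀP(A−BK) = [11.9750 -1.2875; -1.2875 1.9438]
tr(P') = 13.9188

1.0500 -0.9250


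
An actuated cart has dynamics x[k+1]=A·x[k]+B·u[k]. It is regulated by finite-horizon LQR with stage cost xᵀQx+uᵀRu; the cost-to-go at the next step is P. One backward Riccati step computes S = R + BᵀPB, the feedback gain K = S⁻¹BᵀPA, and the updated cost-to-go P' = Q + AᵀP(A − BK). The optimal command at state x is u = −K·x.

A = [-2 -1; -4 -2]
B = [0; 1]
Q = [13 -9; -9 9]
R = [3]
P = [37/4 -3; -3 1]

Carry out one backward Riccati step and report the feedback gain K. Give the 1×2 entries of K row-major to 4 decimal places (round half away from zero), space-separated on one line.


BᵀP = [-3.0000 1.0000]
S = R + BᵀPB = [3] + [1.0000] = [4.0000]
BᵀPA = [2.0000 1.0000]
K = S⁻¹·BᵀPA = [0.5000 0.2500]
A−BK = [-2.0000 -1.0000; -4.5000 -2.2500]
AᵀP(A−BK) = [4.0000 2.0000; 2.0000 1.0000]
P' = Q + AᵀP(A−BK) = [17.0000 -7.0000; -7.0000 10.0000]
tr(P') = 27.0000

0.5000 0.2500


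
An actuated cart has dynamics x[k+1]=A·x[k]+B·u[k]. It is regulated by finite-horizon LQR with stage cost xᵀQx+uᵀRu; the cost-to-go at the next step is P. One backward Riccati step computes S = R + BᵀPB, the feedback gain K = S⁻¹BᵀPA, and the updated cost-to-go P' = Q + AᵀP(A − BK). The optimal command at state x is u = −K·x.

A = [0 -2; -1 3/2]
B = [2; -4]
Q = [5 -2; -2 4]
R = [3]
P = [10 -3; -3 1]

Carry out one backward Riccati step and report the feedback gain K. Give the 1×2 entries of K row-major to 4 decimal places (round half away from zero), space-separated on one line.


BᵀP = [32.0000 -10.0000]
S = R + BᵀPB = [3] + [104.0000] = [107.0000]
BᵀPA = [10.0000 -79.0000]
K = S⁻¹·BᵀPA = [0.0935 -0.7383]
A−BK = [-0.1869 -0.5234; -0.6262 -1.4533]
AᵀP(A−BK) = [0.0654 -0.1168; -0.1168 1.9229]
P' = Q + AᵀP(A−BK) = [5.0654 -2.1168; -2.1168 5.9229]
tr(P') = 10.9883

0.0935 -0.7383


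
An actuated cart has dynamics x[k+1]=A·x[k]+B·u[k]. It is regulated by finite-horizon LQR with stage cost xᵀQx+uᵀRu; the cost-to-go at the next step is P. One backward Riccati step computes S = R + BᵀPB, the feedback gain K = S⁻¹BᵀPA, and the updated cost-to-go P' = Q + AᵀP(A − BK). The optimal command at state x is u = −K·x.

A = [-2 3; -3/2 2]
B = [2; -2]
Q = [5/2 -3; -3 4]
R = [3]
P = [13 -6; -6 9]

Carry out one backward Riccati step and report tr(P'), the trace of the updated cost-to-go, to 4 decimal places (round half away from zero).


95.8579

BᵀP = [38.0000 -30.0000]
S = R + BᵀPB = [3] + [136.0000] = [139.0000]
BᵀPA = [-31.0000 54.0000]
K = S⁻¹·BᵀPA = [-0.2230 0.3885]
A−BK = [-1.5540 2.2230; -1.9460 2.7770]
AᵀP(A−BK) = [29.3363 -41.9568; -41.9568 60.0216]
P' = Q + AᵀP(A−BK) = [31.8363 -44.9568; -44.9568 64.0216]
tr(P') = 95.8579


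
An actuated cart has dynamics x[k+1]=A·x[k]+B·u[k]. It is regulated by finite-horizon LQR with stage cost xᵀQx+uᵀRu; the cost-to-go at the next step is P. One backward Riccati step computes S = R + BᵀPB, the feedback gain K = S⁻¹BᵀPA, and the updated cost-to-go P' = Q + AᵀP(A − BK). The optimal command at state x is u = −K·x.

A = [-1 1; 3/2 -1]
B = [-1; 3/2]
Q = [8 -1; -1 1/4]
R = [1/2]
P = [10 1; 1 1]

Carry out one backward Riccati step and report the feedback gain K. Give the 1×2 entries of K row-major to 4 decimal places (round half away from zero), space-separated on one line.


BᵀP = [-8.5000 0.5000]
S = R + BᵀPB = [1/2] + [9.2500] = [9.7500]
BᵀPA = [9.2500 -9.0000]
K = S⁻¹·BᵀPA = [0.9487 -0.9231]
A−BK = [-0.0513 0.0769; 0.0769 0.3846]
AᵀP(A−BK) = [0.4744 -0.4615; -0.4615 0.6923]
P' = Q + AᵀP(A−BK) = [8.4744 -1.4615; -1.4615 0.9423]
tr(P') = 9.4167

0.9487 -0.9231


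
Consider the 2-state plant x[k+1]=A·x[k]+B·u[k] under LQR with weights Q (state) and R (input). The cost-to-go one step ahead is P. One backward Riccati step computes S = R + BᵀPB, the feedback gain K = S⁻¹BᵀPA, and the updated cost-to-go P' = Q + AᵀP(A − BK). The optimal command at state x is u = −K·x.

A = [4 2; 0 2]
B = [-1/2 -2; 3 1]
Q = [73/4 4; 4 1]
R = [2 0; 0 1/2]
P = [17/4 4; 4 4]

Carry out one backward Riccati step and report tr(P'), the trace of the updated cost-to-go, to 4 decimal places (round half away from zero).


25.4510

BᵀP = [9.8750 10.0000; -4.5000 -4.0000]
S = R + BᵀPB = [2 0; 0 1/2] + [25.0625 -9.7500; -9.7500 5.0000] = [27.0625 -9.7500; -9.7500 5.5000]
BᵀPA = [39.5000 39.7500; -18.0000 -17.0000]
K = S⁻¹·BᵀPA = [0.7763 0.9831; -1.8966 -1.3481]
A−BK = [0.5950 -0.2045; -0.4323 0.3986]
AᵀP(A−BK) = [3.1981 2.9006; 2.9006 3.0029]
P' = Q + AᵀP(A−BK) = [21.4481 6.9006; 6.9006 4.0029]
tr(P') = 25.4510


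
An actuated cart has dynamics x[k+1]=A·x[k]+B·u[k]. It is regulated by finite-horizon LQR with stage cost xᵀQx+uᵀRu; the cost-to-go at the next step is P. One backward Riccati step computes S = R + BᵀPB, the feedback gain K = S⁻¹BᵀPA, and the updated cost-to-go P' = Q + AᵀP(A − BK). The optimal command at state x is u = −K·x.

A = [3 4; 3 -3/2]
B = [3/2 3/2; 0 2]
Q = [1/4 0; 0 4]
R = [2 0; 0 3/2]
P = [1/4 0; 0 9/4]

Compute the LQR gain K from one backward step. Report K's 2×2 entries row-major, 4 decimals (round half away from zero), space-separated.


0.1505 0.6973 1.3144 -0.5100

BᵀP = [0.3750 0.0000; 0.3750 4.5000]
S = R + BᵀPB = [2 0; 0 3/2] + [0.5625 0.5625; 0.5625 9.5625] = [2.5625 0.5625; 0.5625 11.0625]
BᵀPA = [1.1250 1.5000; 14.6250 -5.2500]
K = S⁻¹·BᵀPA = [0.1505 0.6973; 1.3144 -0.5100]
A−BK = [0.8027 3.7191; 0.3712 -0.4799]
AᵀP(A−BK) = [3.1079 -0.4503; -0.4503 5.3388]
P' = Q + AᵀP(A−BK) = [3.3579 -0.4503; -0.4503 9.3388]
tr(P') = 12.6967


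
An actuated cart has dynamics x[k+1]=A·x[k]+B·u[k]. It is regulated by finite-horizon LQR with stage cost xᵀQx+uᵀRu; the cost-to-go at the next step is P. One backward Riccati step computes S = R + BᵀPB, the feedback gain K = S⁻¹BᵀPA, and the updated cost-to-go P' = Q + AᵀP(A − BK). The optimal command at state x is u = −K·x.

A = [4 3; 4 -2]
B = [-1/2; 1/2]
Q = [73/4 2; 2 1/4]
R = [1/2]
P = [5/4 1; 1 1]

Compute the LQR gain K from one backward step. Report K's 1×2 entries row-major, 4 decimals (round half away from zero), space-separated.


-0.8889 -0.6667

BᵀP = [-0.1250 0.0000]
S = R + BᵀPB = [1/2] + [0.0625] = [0.5625]
BᵀPA = [-0.5000 -0.3750]
K = S⁻¹·BᵀPA = [-0.8889 -0.6667]
A−BK = [3.5556 2.6667; 4.4444 -1.6667]
AᵀP(A−BK) = [67.5556 10.6667; 10.6667 3.0000]
P' = Q + AᵀP(A−BK) = [85.8056 12.6667; 12.6667 3.2500]
tr(P') = 89.0556


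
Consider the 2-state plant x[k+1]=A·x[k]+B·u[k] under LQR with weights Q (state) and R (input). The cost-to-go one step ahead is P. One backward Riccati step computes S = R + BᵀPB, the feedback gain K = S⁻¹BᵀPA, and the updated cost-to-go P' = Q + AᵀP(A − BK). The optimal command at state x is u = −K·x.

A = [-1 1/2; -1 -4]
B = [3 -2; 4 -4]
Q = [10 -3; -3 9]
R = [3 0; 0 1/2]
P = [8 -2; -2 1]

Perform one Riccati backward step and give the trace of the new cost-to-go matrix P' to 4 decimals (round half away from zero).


31.6479

BᵀP = [16.0000 -2.0000; -8.0000 0.0000]
S = R + BᵀPB = [3 0; 0 1/2] + [40.0000 -24.0000; -24.0000 16.0000] = [43.0000 -24.0000; -24.0000 16.5000]
BᵀPA = [-14.0000 16.0000; 8.0000 -4.0000]
K = S⁻¹·BᵀPA = [-0.2921 1.2584; 0.0599 1.5880]
A−BK = [-0.0037 -0.0993; 0.4082 -2.6816]
AᵀP(A−BK) = [0.4307 -2.0861; -2.0861 12.2172]
P' = Q + AᵀP(A−BK) = [10.4307 -5.0861; -5.0861 21.2172]
tr(P') = 31.6479


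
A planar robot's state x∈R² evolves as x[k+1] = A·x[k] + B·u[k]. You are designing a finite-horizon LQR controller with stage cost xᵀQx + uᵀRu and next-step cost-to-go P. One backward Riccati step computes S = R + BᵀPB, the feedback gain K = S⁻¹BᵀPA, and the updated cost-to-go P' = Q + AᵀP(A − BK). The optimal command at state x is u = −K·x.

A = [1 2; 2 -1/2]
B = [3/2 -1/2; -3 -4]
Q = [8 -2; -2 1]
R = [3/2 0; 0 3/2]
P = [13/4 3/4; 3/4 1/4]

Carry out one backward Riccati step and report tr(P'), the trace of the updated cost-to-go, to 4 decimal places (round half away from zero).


11.9477

BᵀP = [2.6250 0.3750; -4.6250 -1.3750]
S = R + BᵀPB = [3/2 0; 0 3/2] + [2.8125 -2.8125; -2.8125 7.8125] = [4.3125 -2.8125; -2.8125 9.3125]
BᵀPA = [3.3750 5.0625; -7.3750 -8.5625]
K = S⁻¹·BᵀPA = [0.3314 0.7151; -0.6919 -0.7035]
A−BK = [0.1570 0.5756; 0.2267 -1.1686]
AᵀP(A−BK) = [1.0291 1.2733; 1.2733 1.9186]
P' = Q + AᵀP(A−BK) = [9.0291 -0.7267; -0.7267 2.9186]
tr(P') = 11.9477


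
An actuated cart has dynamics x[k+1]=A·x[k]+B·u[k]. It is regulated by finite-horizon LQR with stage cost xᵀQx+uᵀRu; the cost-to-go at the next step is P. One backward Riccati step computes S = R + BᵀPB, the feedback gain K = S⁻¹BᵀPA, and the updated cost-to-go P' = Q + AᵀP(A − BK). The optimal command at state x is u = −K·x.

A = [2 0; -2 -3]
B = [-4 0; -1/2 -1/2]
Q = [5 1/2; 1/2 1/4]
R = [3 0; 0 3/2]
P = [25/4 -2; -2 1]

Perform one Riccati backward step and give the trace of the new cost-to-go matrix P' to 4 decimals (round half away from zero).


BᵀP = [-24.0000 7.5000; 1.0000 -0.5000]
S = R + BᵀPB = [3 0; 0 3/2] + [92.2500 -3.7500; -3.7500 0.2500] = [95.2500 -3.7500; -3.7500 1.7500]
BᵀPA = [-63.0000 -22.5000; 3.0000 1.5000]
K = S⁻¹·BᵀPA = [-0.6486 -0.2211; 0.3243 0.3833]
A−BK = [-0.5946 -0.8845; -2.1622 -2.9189]
AᵀP(A−BK) = [3.1622 2.9189; 2.9189 3.4496]
P' = Q + AᵀP(A−BK) = [8.1622 3.4189; 3.4189 3.6996]
tr(P') = 11.8618

11.8618


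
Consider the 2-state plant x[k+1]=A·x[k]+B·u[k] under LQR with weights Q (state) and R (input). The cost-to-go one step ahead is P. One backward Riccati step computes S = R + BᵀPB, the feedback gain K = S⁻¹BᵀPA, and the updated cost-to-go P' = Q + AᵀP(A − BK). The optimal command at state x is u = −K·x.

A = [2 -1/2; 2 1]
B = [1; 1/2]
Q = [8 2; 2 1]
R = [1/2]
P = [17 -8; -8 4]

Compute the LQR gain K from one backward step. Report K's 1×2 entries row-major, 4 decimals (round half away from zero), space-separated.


1.3333 -1.1905

BᵀP = [13.0000 -6.0000]
S = R + BᵀPB = [1/2] + [10.0000] = [10.5000]
BᵀPA = [14.0000 -12.5000]
K = S⁻¹·BᵀPA = [1.3333 -1.1905]
A−BK = [0.6667 0.6905; 1.3333 1.5952]
AᵀP(A−BK) = [1.3333 -0.3333; -0.3333 1.3690]
P' = Q + AᵀP(A−BK) = [9.3333 1.6667; 1.6667 2.3690]
tr(P') = 11.7024


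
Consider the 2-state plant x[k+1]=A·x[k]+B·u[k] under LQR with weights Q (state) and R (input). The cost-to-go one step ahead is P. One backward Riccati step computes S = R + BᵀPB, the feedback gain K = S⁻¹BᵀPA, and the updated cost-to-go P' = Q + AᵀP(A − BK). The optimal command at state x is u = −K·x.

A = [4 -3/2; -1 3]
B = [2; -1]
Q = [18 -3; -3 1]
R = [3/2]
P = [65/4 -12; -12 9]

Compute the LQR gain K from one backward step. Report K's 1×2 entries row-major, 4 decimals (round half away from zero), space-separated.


BᵀP = [44.5000 -33.0000]
S = R + BᵀPB = [3/2] + [122.0000] = [123.5000]
BᵀPA = [211.0000 -165.7500]
K = S⁻¹·BᵀPA = [1.7085 -1.3421]
A−BK = [0.5830 1.1842; 0.7085 1.6579]
AᵀP(A−BK) = [4.5061 -3.3158; -3.3158 3.1086]
P' = Q + AᵀP(A−BK) = [22.5061 -6.3158; -6.3158 4.1086]
tr(P') = 26.6146

1.7085 -1.3421


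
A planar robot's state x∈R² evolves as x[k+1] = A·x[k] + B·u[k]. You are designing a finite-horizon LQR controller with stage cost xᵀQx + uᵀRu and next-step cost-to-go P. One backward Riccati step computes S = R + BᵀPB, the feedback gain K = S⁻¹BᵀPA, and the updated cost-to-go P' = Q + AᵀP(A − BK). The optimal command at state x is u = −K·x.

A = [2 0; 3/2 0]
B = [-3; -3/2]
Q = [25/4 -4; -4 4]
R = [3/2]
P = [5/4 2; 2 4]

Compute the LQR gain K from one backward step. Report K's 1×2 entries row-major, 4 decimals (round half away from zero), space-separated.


-0.7925 0.0000

BᵀP = [-6.7500 -12.0000]
S = R + BᵀPB = [3/2] + [38.2500] = [39.7500]
BᵀPA = [-31.5000 0.0000]
K = S⁻¹·BᵀPA = [-0.7925 0.0000]
A−BK = [-0.3774 0.0000; 0.3113 0.0000]
AᵀP(A−BK) = [1.0377 0.0000; 0.0000 0.0000]
P' = Q + AᵀP(A−BK) = [7.2877 -4.0000; -4.0000 4.0000]
tr(P') = 11.2877


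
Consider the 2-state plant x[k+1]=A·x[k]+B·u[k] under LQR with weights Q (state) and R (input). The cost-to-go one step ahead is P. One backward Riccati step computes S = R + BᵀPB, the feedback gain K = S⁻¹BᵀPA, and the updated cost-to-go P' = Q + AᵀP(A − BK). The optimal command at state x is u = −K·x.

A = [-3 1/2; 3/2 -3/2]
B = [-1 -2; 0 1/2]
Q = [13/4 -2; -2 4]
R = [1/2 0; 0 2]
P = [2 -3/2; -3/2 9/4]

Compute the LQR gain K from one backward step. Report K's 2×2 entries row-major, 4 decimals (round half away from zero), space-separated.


1.3058 -0.3003 1.0496 -0.5262

BᵀP = [-2.0000 1.5000; -4.7500 4.1250]
S = R + BᵀPB = [1/2 0; 0 2] + [2.0000 4.7500; 4.7500 11.5625] = [2.5000 4.7500; 4.7500 13.5625]
BᵀPA = [8.2500 -3.2500; 20.4375 -8.5625]
K = S⁻¹·BᵀPA = [1.3058 -0.3003; 1.0496 -0.5262]
A−BK = [0.4050 -0.8526; 0.9752 -1.2369]
AᵀP(A−BK) = [4.3388 -2.7066; -2.7066 2.3313]
P' = Q + AᵀP(A−BK) = [7.5888 -4.7066; -4.7066 6.3313]
tr(P') = 13.9201


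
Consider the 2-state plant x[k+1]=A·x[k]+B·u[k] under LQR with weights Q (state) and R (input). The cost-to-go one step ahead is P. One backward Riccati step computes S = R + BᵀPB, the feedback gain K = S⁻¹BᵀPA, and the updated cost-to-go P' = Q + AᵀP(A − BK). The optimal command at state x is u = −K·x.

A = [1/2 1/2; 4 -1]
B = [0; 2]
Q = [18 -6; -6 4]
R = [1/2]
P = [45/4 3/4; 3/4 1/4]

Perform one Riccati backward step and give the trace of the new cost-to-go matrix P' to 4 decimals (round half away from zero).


29.0417

BᵀP = [1.5000 0.5000]
S = R + BᵀPB = [1/2] + [1.0000] = [1.5000]
BᵀPA = [2.7500 0.2500]
K = S⁻¹·BᵀPA = [1.8333 0.1667]
A−BK = [0.5000 0.5000; 0.3333 -1.3333]
AᵀP(A−BK) = [4.7708 2.4792; 2.4792 2.2708]
P' = Q + AᵀP(A−BK) = [22.7708 -3.5208; -3.5208 6.2708]
tr(P') = 29.0417


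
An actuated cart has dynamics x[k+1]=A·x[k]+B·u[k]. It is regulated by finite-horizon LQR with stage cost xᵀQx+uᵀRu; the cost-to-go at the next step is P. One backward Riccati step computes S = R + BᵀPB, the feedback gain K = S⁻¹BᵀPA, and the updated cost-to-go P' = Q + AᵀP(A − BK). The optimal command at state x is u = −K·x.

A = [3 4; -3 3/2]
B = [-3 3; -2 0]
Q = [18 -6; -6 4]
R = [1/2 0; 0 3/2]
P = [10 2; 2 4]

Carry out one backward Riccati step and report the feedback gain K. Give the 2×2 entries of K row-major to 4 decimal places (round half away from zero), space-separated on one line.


1.2064 -0.7857 2.1318 0.5339

BᵀP = [-34.0000 -14.0000; 30.0000 6.0000]
S = R + BᵀPB = [1/2 0; 0 3/2] + [130.0000 -102.0000; -102.0000 90.0000] = [130.5000 -102.0000; -102.0000 91.5000]
BᵀPA = [-60.0000 -157.0000; 72.0000 129.0000]
K = S⁻¹·BᵀPA = [1.2064 -0.7857; 2.1318 0.5339]
A−BK = [0.2240 0.0410; -0.5871 -0.0715]
AᵀP(A−BK) = [8.8990 1.4129; 1.4129 0.7618]
P' = Q + AᵀP(A−BK) = [26.8990 -4.5871; -4.5871 4.7618]
tr(P') = 31.6608
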